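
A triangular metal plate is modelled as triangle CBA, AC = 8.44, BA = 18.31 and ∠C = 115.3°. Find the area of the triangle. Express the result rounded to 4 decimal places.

area ≈ 49.7406

Law of sines: sin B = AC·sin C/BA ≈ 0.41674.
Since BA ≥ AC, only the acute value applies: ∠B ≈ 24.63°.
Then ∠A = 180° − ∠C − ∠B ≈ 40.07°.
Law of sines gives CB = BA·sin A/sin C ≈ 13.037.
Area = ½·BA·AC·sin A ≈ 49.741.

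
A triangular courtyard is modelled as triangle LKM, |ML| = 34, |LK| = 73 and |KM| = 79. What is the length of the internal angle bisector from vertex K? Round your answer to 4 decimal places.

74.0166

By the law of cosines, cos K = (|LK|² + |KM|² − |ML|²) / (2·|LK|·|KM|) ≈ 0.90290, so ∠K ≈ 25.46°.
The bisector from K has length 2·|LK|·|KM|·cos(∠K/2)/(|LK|+|KM|) ≈ 74.017.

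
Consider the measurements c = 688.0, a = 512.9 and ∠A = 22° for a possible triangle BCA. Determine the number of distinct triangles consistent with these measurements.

c·sin A = 688.0·sin(22°) ≈ 257.7.
Since c sin A < a < c (257.7 < 512.9 < 688.0), two triangles exist.

2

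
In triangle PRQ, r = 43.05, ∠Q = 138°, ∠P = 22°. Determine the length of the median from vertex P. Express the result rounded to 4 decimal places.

The third angle is ∠R = 180° − ∠Q − ∠P = 20.00°.
Law of sines: p = r·sin P/sin R ≈ 47.152.
Law of sines: q = r·sin Q/sin R ≈ 84.223.
Median from P: ½√(2·r² + 2·q² − p²) ≈ 62.591.

m_P ≈ 62.5909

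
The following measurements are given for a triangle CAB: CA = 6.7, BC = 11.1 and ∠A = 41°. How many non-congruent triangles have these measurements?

1

CA·sin A = 6.7·sin(41°) ≈ 4.396.
Since BC ≥ CA, exactly one triangle exists.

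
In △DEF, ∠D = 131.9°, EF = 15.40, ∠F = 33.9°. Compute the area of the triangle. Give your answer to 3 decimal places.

21.797

The third angle is ∠E = 180° − ∠F − ∠D = 14.20°.
Law of sines: FD = EF·sin E/sin D ≈ 5.0755.
Law of sines: DE = EF·sin F/sin D ≈ 11.54.
Area = ½·EF·FD·sin F ≈ 21.797.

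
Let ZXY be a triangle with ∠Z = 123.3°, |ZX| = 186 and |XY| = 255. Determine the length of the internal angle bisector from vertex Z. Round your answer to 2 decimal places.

Law of sines: sin Y = |ZX|·sin Z/|XY| ≈ 0.60965.
Since |XY| ≥ |ZX|, only the acute value applies: ∠Y ≈ 37.56°.
Then ∠X = 180° − ∠Z − ∠Y ≈ 19.14°.
Law of sines gives |YZ| = |XY|·sin X/sin Z ≈ 100.01.
The bisector from Z has length 2·|YZ|·|ZX|·cos(∠Z/2)/(|YZ|+|ZX|) ≈ 61.77.

t_Z ≈ 61.77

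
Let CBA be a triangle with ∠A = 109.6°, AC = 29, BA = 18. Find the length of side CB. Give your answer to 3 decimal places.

38.926

By the law of cosines, CB² = BA² + AC² − 2·BA·AC·cos A = 1515.2, so CB ≈ 38.926.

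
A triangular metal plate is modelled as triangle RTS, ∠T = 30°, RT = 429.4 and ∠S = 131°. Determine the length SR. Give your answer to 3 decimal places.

The third angle is ∠R = 180° − ∠T − ∠S = 19.00°.
Law of sines: SR = RT·sin T/sin S ≈ 284.48.

284.480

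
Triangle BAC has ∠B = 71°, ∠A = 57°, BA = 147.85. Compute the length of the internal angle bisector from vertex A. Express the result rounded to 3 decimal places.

141.739

The third angle is ∠C = 180° − ∠B − ∠A = 52.00°.
Law of sines: AC = BA·sin B/sin C ≈ 177.4.
Law of sines: CB = BA·sin A/sin C ≈ 157.36.
The bisector from A has length 2·BA·AC·cos(∠A/2)/(BA+AC) ≈ 141.74.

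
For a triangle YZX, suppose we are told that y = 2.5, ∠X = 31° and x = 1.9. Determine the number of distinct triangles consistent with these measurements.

2

y·sin X = 2.5·sin(31°) ≈ 1.288.
Since y sin X < x < y (1.288 < 1.9 < 2.5), two triangles exist.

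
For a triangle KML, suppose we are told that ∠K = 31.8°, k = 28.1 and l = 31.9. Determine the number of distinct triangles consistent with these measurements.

l·sin K = 31.9·sin(31.8°) ≈ 16.81.
Since l sin K < k < l (16.81 < 28.1 < 31.9), two triangles exist.

2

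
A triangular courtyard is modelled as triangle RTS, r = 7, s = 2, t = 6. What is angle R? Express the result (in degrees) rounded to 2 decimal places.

∠R ≈ 112.02°

By the law of cosines, cos R = (t² + s² − r²) / (2·t·s) ≈ -0.37500, so ∠R ≈ 112.02°.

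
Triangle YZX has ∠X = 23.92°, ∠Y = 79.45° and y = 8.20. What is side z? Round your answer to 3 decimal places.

The third angle is ∠Z = 180° − ∠X − ∠Y = 76.63°.
Law of sines: z = y·sin Z/sin Y ≈ 8.1149.

8.115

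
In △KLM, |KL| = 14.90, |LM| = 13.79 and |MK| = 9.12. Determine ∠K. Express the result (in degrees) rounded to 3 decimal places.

∠K ≈ 64.962°

By the law of cosines, cos K = (|MK|² + |KL|² − |LM|²) / (2·|MK|·|KL|) ≈ 0.42322, so ∠K ≈ 64.96°.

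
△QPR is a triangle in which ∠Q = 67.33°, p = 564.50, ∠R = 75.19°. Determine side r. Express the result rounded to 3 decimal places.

896.895

The third angle is ∠P = 180° − ∠R − ∠Q = 37.48°.
Law of sines: r = p·sin R/sin P ≈ 896.89.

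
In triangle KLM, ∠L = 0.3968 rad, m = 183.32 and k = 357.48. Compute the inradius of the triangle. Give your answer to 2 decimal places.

By the law of cosines, l² = m² + k² − 2·m·k·cos L = 40515, so l ≈ 201.28.
Area = ½·m·k·sin L ≈ 12663.
Semiperimeter s = (357.48+201.28+183.32)/2 = 371.04.
Inradius = area/s = 12663/371.04 ≈ 34.129.

r ≈ 34.13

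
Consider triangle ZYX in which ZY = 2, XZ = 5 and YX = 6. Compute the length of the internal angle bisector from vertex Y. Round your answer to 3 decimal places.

t_Y ≈ 2.704

By the law of cosines, cos Y = (ZY² + YX² − XZ²) / (2·ZY·YX) ≈ 0.62500, so ∠Y ≈ 51.32°.
The bisector from Y has length 2·ZY·YX·cos(∠Y/2)/(ZY+YX) ≈ 2.7042.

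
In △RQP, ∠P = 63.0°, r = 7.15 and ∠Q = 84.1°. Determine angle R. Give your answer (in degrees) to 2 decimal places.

The third angle is ∠R = 180° − ∠Q − ∠P = 32.90°.

32.90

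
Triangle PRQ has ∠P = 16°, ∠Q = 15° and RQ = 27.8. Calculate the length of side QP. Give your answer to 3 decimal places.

51.945

The third angle is ∠R = 180° − ∠Q − ∠P = 149.00°.
Law of sines: QP = RQ·sin R/sin P ≈ 51.945.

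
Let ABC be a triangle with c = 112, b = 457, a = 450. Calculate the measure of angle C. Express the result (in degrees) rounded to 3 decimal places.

By the law of cosines, cos C = (a² + b² − c²) / (2·a·b) ≈ 0.96962, so ∠C ≈ 14.16°.

∠C ≈ 14.159°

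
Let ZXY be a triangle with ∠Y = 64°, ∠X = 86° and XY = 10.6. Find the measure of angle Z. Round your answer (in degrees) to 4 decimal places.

∠Z ≈ 30.0000°

The third angle is ∠Z = 180° − ∠X − ∠Y = 30.00°.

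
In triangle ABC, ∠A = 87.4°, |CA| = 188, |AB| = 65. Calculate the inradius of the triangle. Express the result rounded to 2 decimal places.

27.18

By the law of cosines, |BC|² = |CA|² + |AB|² − 2·|CA|·|AB|·cos A = 38460, so |BC| ≈ 196.11.
Area = ½·|CA|·|AB|·sin A ≈ 6103.7.
Semiperimeter s = (196.11+188+65)/2 = 224.56.
Inradius = area/s = 6103.7/224.56 ≈ 27.181.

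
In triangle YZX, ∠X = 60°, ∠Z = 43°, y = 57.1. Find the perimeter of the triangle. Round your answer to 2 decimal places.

147.82

The third angle is ∠Y = 180° − ∠Z − ∠X = 77.00°.
Law of sines: z = y·sin Z/sin Y ≈ 39.966.
Law of sines: x = y·sin X/sin Y ≈ 50.751.
Semiperimeter s = (57.1+39.966+50.751)/2 = 73.909.
Perimeter = 57.1 + 39.966 + 50.751 = 147.82.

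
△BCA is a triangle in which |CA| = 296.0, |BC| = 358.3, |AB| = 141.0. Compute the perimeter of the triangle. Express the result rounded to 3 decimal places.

795.300

Perimeter = 296 + 141 + 358.3 = 795.3.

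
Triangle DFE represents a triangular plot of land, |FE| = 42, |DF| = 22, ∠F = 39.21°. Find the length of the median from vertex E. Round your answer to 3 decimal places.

By the law of cosines, |ED|² = |DF|² + |FE|² − 2·|DF|·|FE|·cos F = 816.11, so |ED| ≈ 28.568.
Median from E: ½√(2·|FE|² + 2·|ED|² − |DF|²) ≈ 34.191.

m_E ≈ 34.191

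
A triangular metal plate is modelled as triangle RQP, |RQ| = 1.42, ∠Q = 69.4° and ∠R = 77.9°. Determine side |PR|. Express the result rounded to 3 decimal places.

2.460

The third angle is ∠P = 180° − ∠R − ∠Q = 32.70°.
Law of sines: |PR| = |RQ|·sin Q/sin P ≈ 2.4604.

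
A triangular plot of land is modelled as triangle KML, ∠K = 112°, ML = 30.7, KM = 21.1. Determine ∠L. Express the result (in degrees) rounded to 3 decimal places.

Law of sines: sin L = KM·sin K/ML ≈ 0.63725.
Since ML ≥ KM, only the acute value applies: ∠L ≈ 39.59°.
Then ∠M = 180° − ∠K − ∠L ≈ 28.41°.

∠L ≈ 39.587°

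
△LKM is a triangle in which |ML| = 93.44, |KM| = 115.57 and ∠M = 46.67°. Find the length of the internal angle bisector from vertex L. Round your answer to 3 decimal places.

By the law of cosines, |LK|² = |KM|² + |ML|² − 2·|KM|·|ML|·cos M = 7267.1, so |LK| ≈ 85.247.
Law of cosines again: cos L = (|ML|² + |LK|² − |KM|²)/(2·|ML|·|LK|) ≈ 0.16582, so ∠L ≈ 80.45°.
The bisector from L has length 2·|ML|·|LK|·cos(∠L/2)/(|ML|+|LK|) ≈ 68.069.

68.069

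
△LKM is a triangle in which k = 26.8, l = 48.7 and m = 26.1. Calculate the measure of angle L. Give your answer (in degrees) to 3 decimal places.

134.025

By the law of cosines, cos L = (k² + m² − l²) / (2·k·m) ≈ -0.69497, so ∠L ≈ 134.03°.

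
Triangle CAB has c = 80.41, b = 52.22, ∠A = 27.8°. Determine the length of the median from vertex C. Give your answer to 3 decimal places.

By the law of cosines, a² = b² + c² − 2·b·c·cos A = 1764, so a ≈ 42.
Median from C: ½√(2·a² + 2·b² − c²) ≈ 25.08.

25.080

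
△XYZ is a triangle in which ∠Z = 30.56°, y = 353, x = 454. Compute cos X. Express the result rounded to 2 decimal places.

-0.16

By the law of cosines, z² = x² + y² − 2·x·y·cos Z = 54723, so z ≈ 233.93.
Law of cosines again: cos X = (y² + z² − x²)/(2·y·z) ≈ -0.16218, so ∠X ≈ 99.33°.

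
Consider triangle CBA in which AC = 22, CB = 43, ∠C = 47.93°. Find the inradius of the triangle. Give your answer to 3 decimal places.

r ≈ 7.192

By the law of cosines, BA² = AC² + CB² − 2·AC·CB·cos C = 1065.3, so BA ≈ 32.639.
Area = ½·AC·CB·sin C ≈ 351.12.
Semiperimeter s = (32.639+22+43)/2 = 48.819.
Inradius = area/s = 351.12/48.819 ≈ 7.1922.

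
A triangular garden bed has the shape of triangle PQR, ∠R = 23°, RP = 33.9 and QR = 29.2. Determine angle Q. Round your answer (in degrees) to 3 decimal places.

By the law of cosines, PQ² = QR² + RP² − 2·QR·RP·cos R = 179.47, so PQ ≈ 13.397.
Law of cosines again: cos Q = (PQ² + QR² − RP²)/(2·PQ·QR) ≈ -0.14967, so ∠Q ≈ 98.61°.

∠Q ≈ 98.608°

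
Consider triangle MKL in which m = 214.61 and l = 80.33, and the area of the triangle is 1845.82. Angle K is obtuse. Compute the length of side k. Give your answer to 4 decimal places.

293.5810

From area = ½·l·m·sin K, we get sin K = 2·area/(l·m) ≈ 0.21414.
Taking the obtuse solution, ∠K ≈ 167.64°.
Law of cosines then gives k ≈ 293.58.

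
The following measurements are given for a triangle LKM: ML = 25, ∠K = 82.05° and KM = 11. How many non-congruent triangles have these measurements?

KM·sin K = 11·sin(82.05°) ≈ 10.89.
Since ML ≥ KM, exactly one triangle exists.

1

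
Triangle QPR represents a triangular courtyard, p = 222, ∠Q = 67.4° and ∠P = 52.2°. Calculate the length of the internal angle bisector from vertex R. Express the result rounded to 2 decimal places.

The third angle is ∠R = 180° − ∠Q − ∠P = 60.40°.
Law of sines: q = p·sin Q/sin P ≈ 259.38.
Law of sines: r = p·sin R/sin P ≈ 244.29.
The bisector from R has length 2·q·p·cos(∠R/2)/(q+p) ≈ 206.77.

206.77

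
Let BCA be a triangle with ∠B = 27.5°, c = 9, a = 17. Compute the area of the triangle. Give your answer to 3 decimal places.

area ≈ 35.324

Area = ½·c·a·sin B ≈ 35.324.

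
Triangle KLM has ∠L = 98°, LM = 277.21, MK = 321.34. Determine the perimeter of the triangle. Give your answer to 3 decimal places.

perimeter ≈ 727.010

Law of sines: sin K = LM·sin L/MK ≈ 0.85427.
Since MK ≥ LM, only the acute value applies: ∠K ≈ 58.68°.
Then ∠M = 180° − ∠L − ∠K ≈ 23.32°.
Law of sines gives KL = MK·sin M/sin L ≈ 128.46.
Semiperimeter s = (277.21+321.34+128.46)/2 = 363.51.
Perimeter = 277.21 + 321.34 + 128.46 = 727.01.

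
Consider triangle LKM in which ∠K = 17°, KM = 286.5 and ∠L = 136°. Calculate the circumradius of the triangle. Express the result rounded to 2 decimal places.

The third angle is ∠M = 180° − ∠L − ∠K = 27.00°.
Law of sines: ML = KM·sin K/sin L ≈ 120.58.
Law of sines: LK = KM·sin M/sin L ≈ 187.24.
Circumradius = KM/(2 sin L) ≈ 206.22.

R ≈ 206.22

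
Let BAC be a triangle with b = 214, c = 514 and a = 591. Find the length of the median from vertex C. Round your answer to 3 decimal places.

362.615

Median from C: ½√(2·b² + 2·a² − c²) ≈ 362.61.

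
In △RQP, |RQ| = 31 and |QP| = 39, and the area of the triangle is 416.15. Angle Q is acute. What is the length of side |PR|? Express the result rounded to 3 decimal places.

From area = ½·|RQ|·|QP|·sin Q, we get sin Q = 2·area/(|RQ|·|QP|) ≈ 0.68842.
Taking the acute solution, ∠Q ≈ 43.51°.
Law of cosines then gives |PR| ≈ 26.985.

26.985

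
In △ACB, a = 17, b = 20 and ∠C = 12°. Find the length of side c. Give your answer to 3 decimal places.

4.885

By the law of cosines, c² = b² + a² − 2·b·a·cos C = 23.86, so c ≈ 4.8846.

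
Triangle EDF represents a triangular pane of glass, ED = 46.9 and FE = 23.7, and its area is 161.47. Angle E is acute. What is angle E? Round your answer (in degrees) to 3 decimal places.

∠E ≈ 16.890°

From area = ½·FE·ED·sin E, we get sin E = 2·area/(FE·ED) ≈ 0.29054.
Taking the acute solution, ∠E ≈ 16.89°.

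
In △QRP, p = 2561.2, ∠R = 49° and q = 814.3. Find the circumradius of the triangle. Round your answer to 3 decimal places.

By the law of cosines, r² = p² + q² − 2·p·q·cos R = 4.4863e+06, so r ≈ 2118.1.
Area = ½·p·q·sin R ≈ 7.8701e+05.
Circumradius = r/(2 sin R) ≈ 1403.2.

1403.247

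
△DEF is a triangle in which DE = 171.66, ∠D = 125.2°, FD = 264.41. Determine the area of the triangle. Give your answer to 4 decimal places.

18544.5399

Area = ½·FD·DE·sin D ≈ 18545.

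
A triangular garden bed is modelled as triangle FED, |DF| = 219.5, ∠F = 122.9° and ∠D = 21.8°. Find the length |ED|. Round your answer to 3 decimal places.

318.931

The third angle is ∠E = 180° − ∠D − ∠F = 35.30°.
Law of sines: |ED| = |DF|·sin F/sin E ≈ 318.93.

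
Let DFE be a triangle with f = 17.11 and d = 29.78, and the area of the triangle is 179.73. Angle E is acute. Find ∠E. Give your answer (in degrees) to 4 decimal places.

44.8672

From area = ½·d·f·sin E, we get sin E = 2·area/(d·f) ≈ 0.70547.
Taking the acute solution, ∠E ≈ 44.87°.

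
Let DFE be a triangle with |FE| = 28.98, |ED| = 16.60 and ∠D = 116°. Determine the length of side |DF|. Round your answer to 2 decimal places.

Law of sines: sin F = |ED|·sin D/|FE| ≈ 0.51484.
Since |FE| ≥ |ED|, only the acute value applies: ∠F ≈ 30.99°.
Then ∠E = 180° − ∠D − ∠F ≈ 33.01°.
Law of sines gives |DF| = |FE|·sin E/sin D ≈ 17.567.

17.57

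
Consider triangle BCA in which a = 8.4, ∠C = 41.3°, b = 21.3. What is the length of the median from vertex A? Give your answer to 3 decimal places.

m_A ≈ 18.355

By the law of cosines, c² = a² + b² − 2·a·b·cos C = 255.42, so c ≈ 15.982.
Median from A: ½√(2·b² + 2·c² − a²) ≈ 18.355.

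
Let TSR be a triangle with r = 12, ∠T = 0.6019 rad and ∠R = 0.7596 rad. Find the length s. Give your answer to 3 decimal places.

The third angle is ∠S = π − ∠R − ∠T = 1.7801 rad.
Law of sines: s = r·sin S/sin R ≈ 17.046.

17.046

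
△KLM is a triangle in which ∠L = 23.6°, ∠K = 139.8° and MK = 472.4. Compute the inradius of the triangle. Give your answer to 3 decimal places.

The third angle is ∠M = 180° − ∠K − ∠L = 16.60°.
Law of sines: LM = MK·sin K/sin L ≈ 761.62.
Law of sines: KL = MK·sin M/sin L ≈ 337.1.
Area = ½·MK·LM·sin M ≈ 51394.
Semiperimeter s = (761.62+472.4+337.1)/2 = 785.56.
Inradius = area/s = 51394/785.56 ≈ 65.423.

65.423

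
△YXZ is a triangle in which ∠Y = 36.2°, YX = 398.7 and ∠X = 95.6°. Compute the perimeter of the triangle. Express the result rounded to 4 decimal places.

The third angle is ∠Z = 180° − ∠Y − ∠X = 48.20°.
Law of sines: XZ = YX·sin Y/sin Z ≈ 315.87.
Law of sines: ZY = YX·sin X/sin Z ≈ 532.27.
Semiperimeter s = (315.87+532.27+398.7)/2 = 623.42.
Perimeter = 315.87 + 532.27 + 398.7 = 1246.8.

1246.8449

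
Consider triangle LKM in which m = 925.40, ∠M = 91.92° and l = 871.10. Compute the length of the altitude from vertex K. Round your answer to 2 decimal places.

h_K ≈ 870.61

Law of sines: sin L = l·sin M/m ≈ 0.94079.
Since m ≥ l, only the acute value applies: ∠L ≈ 70.19°.
Then ∠K = 180° − ∠M − ∠L ≈ 17.89°.
Law of sines gives k = m·sin K/sin M ≈ 284.51.
Area = ½·m·l·sin K ≈ 1.2385e+05.
The altitude from K has length 2·area/k ≈ 870.61.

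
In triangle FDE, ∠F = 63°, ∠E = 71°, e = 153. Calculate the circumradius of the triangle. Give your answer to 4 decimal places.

R ≈ 80.9080

The third angle is ∠D = 180° − ∠E − ∠F = 46.00°.
Law of sines: f = e·sin F/sin E ≈ 144.18.
Law of sines: d = e·sin D/sin E ≈ 116.4.
Circumradius = e/(2 sin E) ≈ 80.908.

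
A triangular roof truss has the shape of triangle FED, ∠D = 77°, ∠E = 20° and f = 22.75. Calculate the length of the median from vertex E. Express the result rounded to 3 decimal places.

m_E ≈ 22.199

The third angle is ∠F = 180° − ∠E − ∠D = 83.00°.
Law of sines: e = f·sin E/sin F ≈ 7.8394.
Law of sines: d = f·sin D/sin F ≈ 22.333.
Median from E: ½√(2·d² + 2·f² − e²) ≈ 22.199.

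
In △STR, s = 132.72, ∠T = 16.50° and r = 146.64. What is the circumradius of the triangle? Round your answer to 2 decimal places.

By the law of cosines, t² = r² + s² − 2·r·s·cos T = 1796.7, so t ≈ 42.387.
Area = ½·r·s·sin T ≈ 2763.8.
Circumradius = t/(2 sin T) ≈ 74.621.

74.62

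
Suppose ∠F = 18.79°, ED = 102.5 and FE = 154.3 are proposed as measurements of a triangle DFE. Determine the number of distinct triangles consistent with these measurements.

2

FE·sin F = 154.3·sin(18.79°) ≈ 49.7.
Since FE sin F < ED < FE (49.7 < 102.5 < 154.3), two triangles exist.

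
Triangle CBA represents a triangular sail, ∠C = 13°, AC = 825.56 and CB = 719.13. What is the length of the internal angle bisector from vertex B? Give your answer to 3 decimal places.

By the law of cosines, BA² = AC² + CB² − 2·AC·CB·cos C = 41760, so BA ≈ 204.35.
Law of cosines again: cos B = (CB² + BA² − AC²)/(2·CB·BA) ≈ -0.41728, so ∠B ≈ 114.66°.
The bisector from B has length 2·CB·BA·cos(∠B/2)/(CB+BA) ≈ 171.79.

t_B ≈ 171.792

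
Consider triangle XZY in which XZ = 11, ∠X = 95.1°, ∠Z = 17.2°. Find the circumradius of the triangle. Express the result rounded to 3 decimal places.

R ≈ 5.945

The third angle is ∠Y = 180° − ∠X − ∠Z = 67.70°.
Law of sines: ZY = XZ·sin X/sin Y ≈ 11.842.
Law of sines: YX = XZ·sin Z/sin Y ≈ 3.5157.
Circumradius = XZ/(2 sin Y) ≈ 5.9446.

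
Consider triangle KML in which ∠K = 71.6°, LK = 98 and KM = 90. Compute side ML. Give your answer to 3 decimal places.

By the law of cosines, ML² = LK² + KM² − 2·LK·KM·cos K = 12136, so ML ≈ 110.16.

110.163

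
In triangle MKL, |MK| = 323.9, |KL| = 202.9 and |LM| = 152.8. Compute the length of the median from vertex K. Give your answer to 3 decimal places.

Median from K: ½√(2·|MK|² + 2·|KL|² − |LM|²) ≈ 259.24.

259.235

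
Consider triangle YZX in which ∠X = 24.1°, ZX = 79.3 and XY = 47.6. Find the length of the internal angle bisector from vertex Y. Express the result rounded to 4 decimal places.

By the law of cosines, YZ² = ZX² + XY² − 2·ZX·XY·cos X = 1662.9, so YZ ≈ 40.779.
Law of cosines again: cos Y = (XY² + YZ² − ZX²)/(2·XY·YZ) ≈ -0.60785, so ∠Y ≈ 127.43°.
The bisector from Y has length 2·XY·YZ·cos(∠Y/2)/(XY+YZ) ≈ 19.451.

19.4506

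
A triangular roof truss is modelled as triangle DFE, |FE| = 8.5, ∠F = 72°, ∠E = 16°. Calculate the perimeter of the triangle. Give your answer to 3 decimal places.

18.933

The third angle is ∠D = 180° − ∠F − ∠E = 92.00°.
Law of sines: |ED| = |FE|·sin F/sin D ≈ 8.0889.
Law of sines: |DF| = |FE|·sin E/sin D ≈ 2.3443.
Semiperimeter s = (8.5+8.0889+2.3443)/2 = 9.4666.
Perimeter = 8.5 + 8.0889 + 2.3443 = 18.933.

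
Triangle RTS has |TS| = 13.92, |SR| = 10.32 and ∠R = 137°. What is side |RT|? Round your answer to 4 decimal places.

Law of sines: sin T = |SR|·sin R/|TS| ≈ 0.50562.
Since |TS| ≥ |SR|, only the acute value applies: ∠T ≈ 30.37°.
Then ∠S = 180° − ∠R − ∠T ≈ 12.63°.
Law of sines gives |RT| = |TS|·sin S/sin R ≈ 4.462.

4.4620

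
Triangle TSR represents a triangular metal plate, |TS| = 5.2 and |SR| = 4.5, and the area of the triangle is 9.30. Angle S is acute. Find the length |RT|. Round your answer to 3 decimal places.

4.347

From area = ½·|TS|·|SR|·sin S, we get sin S = 2·area/(|TS|·|SR|) ≈ 0.79487.
Taking the acute solution, ∠S ≈ 52.64°.
Law of cosines then gives |RT| ≈ 4.3466.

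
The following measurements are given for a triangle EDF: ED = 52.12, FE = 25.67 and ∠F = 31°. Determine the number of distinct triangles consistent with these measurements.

1

FE·sin F = 25.67·sin(31°) ≈ 13.22.
Since ED ≥ FE, exactly one triangle exists.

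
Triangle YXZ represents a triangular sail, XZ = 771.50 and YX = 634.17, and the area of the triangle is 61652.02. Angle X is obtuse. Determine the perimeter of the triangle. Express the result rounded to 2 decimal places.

perimeter ≈ 2800.06

From area = ½·YX·XZ·sin X, we get sin X = 2·area/(YX·XZ) ≈ 0.25202.
Taking the obtuse solution, ∠X ≈ 165.40°.
Law of cosines then gives ZY ≈ 1394.4.
Perimeter = 771.5 + 1394.4 + 634.17 = 2800.1.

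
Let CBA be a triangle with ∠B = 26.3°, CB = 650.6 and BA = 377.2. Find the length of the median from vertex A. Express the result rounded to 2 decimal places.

m_A ≈ 167.62

By the law of cosines, AC² = CB² + BA² − 2·CB·BA·cos B = 1.2555e+05, so AC ≈ 354.34.
Median from A: ½√(2·BA² + 2·AC² − CB²) ≈ 167.62.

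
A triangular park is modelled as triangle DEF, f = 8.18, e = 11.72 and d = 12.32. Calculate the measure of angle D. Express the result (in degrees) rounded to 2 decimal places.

∠D ≈ 74.11°

By the law of cosines, cos D = (e² + f² − d²) / (2·e·f) ≈ 0.27375, so ∠D ≈ 74.11°.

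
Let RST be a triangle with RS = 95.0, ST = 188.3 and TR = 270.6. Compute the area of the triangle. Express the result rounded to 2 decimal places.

area ≈ 5326.02

Semiperimeter s = (188.3 + 270.6 + 95)/2 = 276.95.
Heron's formula: area = √(276.95·88.65·6.35·181.95) ≈ 5326.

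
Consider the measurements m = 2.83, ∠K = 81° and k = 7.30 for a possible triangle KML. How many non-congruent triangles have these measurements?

1

m·sin K = 2.83·sin(81°) ≈ 2.795.
Since k ≥ m, exactly one triangle exists.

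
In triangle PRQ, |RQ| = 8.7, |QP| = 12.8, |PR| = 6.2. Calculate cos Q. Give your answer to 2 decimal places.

cos Q ≈ 0.90

By the law of cosines, cos Q = (|RQ|² + |QP|² − |PR|²) / (2·|RQ|·|QP|) ≈ 0.90288, so ∠Q ≈ 25.46°.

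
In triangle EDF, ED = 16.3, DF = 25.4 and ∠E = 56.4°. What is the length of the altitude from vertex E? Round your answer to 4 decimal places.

16.2959

Law of sines: sin F = ED·sin E/DF ≈ 0.53451.
Since DF ≥ ED, only the acute value applies: ∠F ≈ 32.31°.
Then ∠D = 180° − ∠E − ∠F ≈ 91.29°.
Law of sines gives FE = DF·sin D/sin E ≈ 30.487.
Area = ½·DF·ED·sin D ≈ 206.96.
The altitude from E has length 2·area/DF ≈ 16.296.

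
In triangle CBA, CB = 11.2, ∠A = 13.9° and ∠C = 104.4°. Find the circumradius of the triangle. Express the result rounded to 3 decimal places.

The third angle is ∠B = 180° − ∠A − ∠C = 61.70°.
Law of sines: BA = CB·sin C/sin A ≈ 45.158.
Law of sines: AC = CB·sin B/sin A ≈ 41.05.
Circumradius = CB/(2 sin A) ≈ 23.311.

23.311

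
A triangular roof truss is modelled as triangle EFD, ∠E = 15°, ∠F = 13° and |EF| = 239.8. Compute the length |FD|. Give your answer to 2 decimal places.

132.20

The third angle is ∠D = 180° − ∠E − ∠F = 152.00°.
Law of sines: |FD| = |EF|·sin E/sin D ≈ 132.2.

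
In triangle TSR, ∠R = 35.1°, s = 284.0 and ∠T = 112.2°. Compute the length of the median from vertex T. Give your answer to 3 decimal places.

163.672

The third angle is ∠S = 180° − ∠R − ∠T = 32.70°.
Law of sines: t = s·sin T/sin S ≈ 486.72.
Law of sines: r = s·sin R/sin S ≈ 302.28.
Median from T: ½√(2·s² + 2·r² − t²) ≈ 163.67.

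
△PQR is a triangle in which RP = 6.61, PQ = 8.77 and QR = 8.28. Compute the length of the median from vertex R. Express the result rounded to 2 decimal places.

Median from R: ½√(2·QR² + 2·RP² − PQ²) ≈ 6.0743.

m_R ≈ 6.07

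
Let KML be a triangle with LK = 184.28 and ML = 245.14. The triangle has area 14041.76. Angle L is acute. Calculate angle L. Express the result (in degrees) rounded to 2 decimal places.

From area = ½·ML·LK·sin L, we get sin L = 2·area/(ML·LK) ≈ 0.62167.
Taking the acute solution, ∠L ≈ 38.44°.

∠L ≈ 38.44°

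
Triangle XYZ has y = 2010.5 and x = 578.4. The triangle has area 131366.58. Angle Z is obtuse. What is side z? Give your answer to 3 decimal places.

2577.259

From area = ½·x·y·sin Z, we get sin Z = 2·area/(x·y) ≈ 0.22593.
Taking the obtuse solution, ∠Z ≈ 166.94°.
Law of cosines then gives z ≈ 2577.3.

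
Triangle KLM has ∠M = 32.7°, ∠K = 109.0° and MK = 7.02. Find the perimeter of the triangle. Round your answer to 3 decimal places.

The third angle is ∠L = 180° − ∠M − ∠K = 38.30°.
Law of sines: LM = MK·sin K/sin L ≈ 10.71.
Law of sines: KL = MK·sin M/sin L ≈ 6.1191.
Semiperimeter s = (10.71+7.02+6.1191)/2 = 11.924.
Perimeter = 10.71 + 7.02 + 6.1191 = 23.849.

23.849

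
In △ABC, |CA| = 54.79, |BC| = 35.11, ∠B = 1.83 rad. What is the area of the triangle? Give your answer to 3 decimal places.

Law of sines: sin A = |BC|·sin B/|CA| ≈ 0.61940.
Since |CA| ≥ |BC|, only the acute value applies: ∠A ≈ 0.668 rad.
Then ∠C = π − ∠B − ∠A ≈ 0.644 rad.
Law of sines gives |AB| = |CA|·sin C/sin B ≈ 34.015.
Area = ½·|CA|·|BC|·sin C ≈ 577.19.

577.187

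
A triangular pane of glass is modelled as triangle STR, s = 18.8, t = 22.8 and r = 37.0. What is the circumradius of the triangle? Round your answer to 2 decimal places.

22.68

By the law of cosines, cos S = (t² + r² − s²) / (2·t·r) ≈ 0.91003, so ∠S ≈ 24.49°.
Circumradius = s/(2 sin S) ≈ 22.675.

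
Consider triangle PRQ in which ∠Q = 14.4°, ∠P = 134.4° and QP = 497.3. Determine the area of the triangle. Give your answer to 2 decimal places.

42412.93

The third angle is ∠R = 180° − ∠Q − ∠P = 31.20°.
Law of sines: RQ = QP·sin P/sin R ≈ 685.89.
Law of sines: PR = QP·sin Q/sin R ≈ 238.74.
Area = ½·QP·RQ·sin Q ≈ 42413.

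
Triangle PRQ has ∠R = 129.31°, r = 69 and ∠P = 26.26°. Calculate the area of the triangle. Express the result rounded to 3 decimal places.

The third angle is ∠Q = 180° − ∠P − ∠R = 24.43°.
Law of sines: p = r·sin P/sin R ≈ 39.457.
Law of sines: q = r·sin Q/sin R ≈ 36.883.
Area = ½·r·p·sin Q ≈ 562.99.

562.988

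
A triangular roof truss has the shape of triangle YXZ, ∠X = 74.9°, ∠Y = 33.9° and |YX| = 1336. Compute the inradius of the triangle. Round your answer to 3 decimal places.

The third angle is ∠Z = 180° − ∠Y − ∠X = 71.20°.
Law of sines: |XZ| = |YX|·sin Y/sin Z ≈ 787.14.
Law of sines: |ZY| = |YX|·sin X/sin Z ≈ 1362.6.
Area = ½·|YX|·|XZ|·sin X ≈ 5.0766e+05.
Semiperimeter s = (787.14+1362.6+1336)/2 = 1742.9.
Inradius = area/s = 5.0766e+05/1742.9 ≈ 291.28.

r ≈ 291.279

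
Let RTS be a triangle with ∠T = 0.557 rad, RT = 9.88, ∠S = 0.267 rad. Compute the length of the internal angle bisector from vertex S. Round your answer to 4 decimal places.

22.8093

The third angle is ∠R = π − ∠T − ∠S = 2.318 rad.
Law of sines: TS = RT·sin R/sin S ≈ 27.481.
Law of sines: SR = RT·sin T/sin S ≈ 19.796.
The bisector from S has length 2·TS·SR·cos(∠S/2)/(TS+SR) ≈ 22.809.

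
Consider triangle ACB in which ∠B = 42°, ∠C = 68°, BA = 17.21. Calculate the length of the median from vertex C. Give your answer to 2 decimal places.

The third angle is ∠A = 180° − ∠C − ∠B = 70.00°.
Law of sines: CB = BA·sin A/sin C ≈ 17.442.
Law of sines: AC = BA·sin B/sin C ≈ 12.42.
Median from C: ½√(2·AC² + 2·CB² − BA²) ≈ 12.458.

m_C ≈ 12.46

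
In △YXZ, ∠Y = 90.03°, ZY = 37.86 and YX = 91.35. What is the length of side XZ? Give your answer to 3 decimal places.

By the law of cosines, XZ² = ZY² + YX² − 2·ZY·YX·cos Y = 9781.8, so XZ ≈ 98.903.

98.903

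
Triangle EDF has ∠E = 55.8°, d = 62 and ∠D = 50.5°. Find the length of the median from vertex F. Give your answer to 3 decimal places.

51.413

The third angle is ∠F = 180° − ∠E − ∠D = 73.70°.
Law of sines: e = d·sin E/sin D ≈ 66.456.
Law of sines: f = d·sin F/sin D ≈ 77.12.
Median from F: ½√(2·e² + 2·d² − f²) ≈ 51.413.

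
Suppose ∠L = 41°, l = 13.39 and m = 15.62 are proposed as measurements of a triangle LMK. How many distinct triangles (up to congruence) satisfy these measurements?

2

m·sin L = 15.62·sin(41°) ≈ 10.25.
Since m sin L < l < m (10.25 < 13.39 < 15.62), two triangles exist.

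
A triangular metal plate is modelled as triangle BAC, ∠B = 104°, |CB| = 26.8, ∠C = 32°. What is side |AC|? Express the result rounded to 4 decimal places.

The third angle is ∠A = 180° − ∠C − ∠B = 44.00°.
Law of sines: |AC| = |CB|·sin B/sin A ≈ 37.434.

37.4341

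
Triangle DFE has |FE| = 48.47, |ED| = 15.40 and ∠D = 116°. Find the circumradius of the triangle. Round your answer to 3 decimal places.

R ≈ 26.964

Law of sines: sin F = |ED|·sin D/|FE| ≈ 0.28557.
Since |FE| ≥ |ED|, only the acute value applies: ∠F ≈ 16.59°.
Then ∠E = 180° − ∠D − ∠F ≈ 47.41°.
Law of sines gives |DF| = |FE|·sin E/sin D ≈ 39.701.
Circumradius = |FE|/(2 sin D) ≈ 26.964.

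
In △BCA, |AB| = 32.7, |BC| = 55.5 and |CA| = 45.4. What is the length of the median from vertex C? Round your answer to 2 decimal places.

Median from C: ½√(2·|BC|² + 2·|CA|² − |AB|²) ≈ 47.994.

m_C ≈ 47.99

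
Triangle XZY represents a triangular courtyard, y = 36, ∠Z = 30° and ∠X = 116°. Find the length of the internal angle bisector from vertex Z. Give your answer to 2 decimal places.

The third angle is ∠Y = 180° − ∠X − ∠Z = 34.00°.
Law of sines: x = y·sin X/sin Y ≈ 57.863.
Law of sines: z = y·sin Z/sin Y ≈ 32.189.
The bisector from Z has length 2·y·x·cos(∠Z/2)/(y+x) ≈ 42.873.

42.87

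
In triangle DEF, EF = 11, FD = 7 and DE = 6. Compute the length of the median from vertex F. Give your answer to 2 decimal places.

Median from F: ½√(2·EF² + 2·FD² − DE²) ≈ 8.7178.

m_F ≈ 8.72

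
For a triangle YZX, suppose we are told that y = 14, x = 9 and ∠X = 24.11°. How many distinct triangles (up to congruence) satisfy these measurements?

y·sin X = 14·sin(24.11°) ≈ 5.719.
Since y sin X < x < y (5.719 < 9 < 14), two triangles exist.

2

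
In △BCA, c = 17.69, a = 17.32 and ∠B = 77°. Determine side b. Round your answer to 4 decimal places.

By the law of cosines, b² = c² + a² − 2·c·a·cos B = 475.07, so b ≈ 21.796.

21.7962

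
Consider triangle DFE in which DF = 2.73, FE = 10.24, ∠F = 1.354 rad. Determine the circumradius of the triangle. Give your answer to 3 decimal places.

R ≈ 5.127

By the law of cosines, ED² = DF² + FE² − 2·DF·FE·cos F = 100.28, so ED ≈ 10.014.
Area = ½·DF·FE·sin F ≈ 13.65.
Circumradius = ED/(2 sin F) ≈ 5.1271.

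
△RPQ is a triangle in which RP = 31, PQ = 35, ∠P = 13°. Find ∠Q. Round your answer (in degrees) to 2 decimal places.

By the law of cosines, QR² = RP² + PQ² − 2·RP·PQ·cos P = 71.617, so QR ≈ 8.4627.
Law of cosines again: cos Q = (PQ² + QR² − RP²)/(2·PQ·QR) ≈ 0.56655, so ∠Q ≈ 55.49°.

55.49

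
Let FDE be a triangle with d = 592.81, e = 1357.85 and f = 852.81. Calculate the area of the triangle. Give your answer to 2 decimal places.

area ≈ 165272.90

Semiperimeter s = (852.81 + 592.81 + 1357.8)/2 = 1401.7.
Heron's formula: area = √(1401.7·548.92·808.92·43.885) ≈ 1.6527e+05.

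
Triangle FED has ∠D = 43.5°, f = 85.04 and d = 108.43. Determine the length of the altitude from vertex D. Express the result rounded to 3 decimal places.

Law of sines: sin F = f·sin D/d ≈ 0.53987.
Since d ≥ f, only the acute value applies: ∠F ≈ 32.67°.
Then ∠E = 180° − ∠D − ∠F ≈ 103.83°.
Law of sines gives e = d·sin E/sin D ≈ 152.96.
Area = ½·d·f·sin E ≈ 4476.9.
The altitude from D has length 2·area/d ≈ 82.576.

h_D ≈ 82.576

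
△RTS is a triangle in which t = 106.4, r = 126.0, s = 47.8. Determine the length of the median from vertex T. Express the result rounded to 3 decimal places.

79.058

Median from T: ½√(2·s² + 2·r² − t²) ≈ 79.058.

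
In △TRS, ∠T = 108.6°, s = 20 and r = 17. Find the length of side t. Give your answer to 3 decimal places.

By the law of cosines, t² = r² + s² − 2·r·s·cos T = 905.89, so t ≈ 30.098.

30.098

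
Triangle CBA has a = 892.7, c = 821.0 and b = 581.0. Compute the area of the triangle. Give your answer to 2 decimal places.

Semiperimeter s = (821 + 581 + 892.7)/2 = 1147.3.
Heron's formula: area = √(1147.3·326.35·566.35·254.65) ≈ 2.3238e+05.

232382.84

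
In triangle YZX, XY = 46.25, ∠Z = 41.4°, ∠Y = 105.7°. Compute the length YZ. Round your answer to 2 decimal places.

37.99

The third angle is ∠X = 180° − ∠Y − ∠Z = 32.90°.
Law of sines: YZ = XY·sin X/sin Z ≈ 37.988.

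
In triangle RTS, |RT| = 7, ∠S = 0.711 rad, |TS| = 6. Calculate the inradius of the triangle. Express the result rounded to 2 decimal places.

Law of sines: sin R = |TS|·sin S/|RT| ≈ 0.55936.
Since |RT| ≥ |TS|, only the acute value applies: ∠R ≈ 0.594 rad.
Then ∠T = π − ∠S − ∠R ≈ 1.837 rad.
Law of sines gives |SR| = |RT|·sin T/sin S ≈ 10.349.
Area = ½·|RT|·|TS|·sin T ≈ 20.26.
Semiperimeter s = (6+10.349+7)/2 = 11.674.
Inradius = area/s = 20.26/11.674 ≈ 1.7355.

1.74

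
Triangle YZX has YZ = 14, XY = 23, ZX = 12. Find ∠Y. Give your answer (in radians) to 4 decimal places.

By the law of cosines, cos Y = (XY² + YZ² − ZX²) / (2·XY·YZ) ≈ 0.90217, so ∠Y ≈ 0.4460 rad.

∠Y ≈ 0.4460 rad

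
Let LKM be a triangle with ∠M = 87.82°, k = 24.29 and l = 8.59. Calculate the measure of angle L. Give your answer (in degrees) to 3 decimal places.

∠L ≈ 19.708°

By the law of cosines, m² = l² + k² − 2·l·k·cos M = 647.92, so m ≈ 25.454.
Law of cosines again: cos L = (k² + m² − l²)/(2·k·m) ≈ 0.94142, so ∠L ≈ 19.71°.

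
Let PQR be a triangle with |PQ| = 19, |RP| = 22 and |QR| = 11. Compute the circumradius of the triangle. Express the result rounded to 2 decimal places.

11.00

By the law of cosines, cos P = (|RP|² + |PQ|² − |QR|²) / (2·|RP|·|PQ|) ≈ 0.86603, so ∠P ≈ 30.00°.
Circumradius = |QR|/(2 sin P) ≈ 11.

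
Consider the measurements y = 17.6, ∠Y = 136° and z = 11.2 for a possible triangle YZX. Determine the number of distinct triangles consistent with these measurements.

1

z·sin Y = 11.2·sin(136°) ≈ 7.78.
Since ∠Y is not acute, a triangle exists only if y > z; here y > z, so there is exactly one triangle.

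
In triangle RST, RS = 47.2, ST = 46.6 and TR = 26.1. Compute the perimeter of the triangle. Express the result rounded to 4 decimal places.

Perimeter = 46.6 + 26.1 + 47.2 = 119.9.

119.9000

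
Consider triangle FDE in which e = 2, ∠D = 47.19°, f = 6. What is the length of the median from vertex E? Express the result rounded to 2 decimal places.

m_E ≈ 5.37

By the law of cosines, d² = e² + f² − 2·e·f·cos D = 23.69, so d ≈ 4.8673.
Median from E: ½√(2·f² + 2·d² − e²) ≈ 5.3708.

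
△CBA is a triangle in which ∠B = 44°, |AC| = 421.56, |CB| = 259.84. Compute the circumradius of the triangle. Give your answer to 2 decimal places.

Law of sines: sin A = |CB|·sin B/|AC| ≈ 0.42817.
Since |AC| ≥ |CB|, only the acute value applies: ∠A ≈ 25.35°.
Then ∠C = 180° − ∠B − ∠A ≈ 110.65°.
Law of sines gives |BA| = |AC|·sin C/sin B ≈ 567.88.
Circumradius = |AC|/(2 sin B) ≈ 303.43.

R ≈ 303.43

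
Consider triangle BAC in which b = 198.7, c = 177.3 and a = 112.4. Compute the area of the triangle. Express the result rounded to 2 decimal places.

Semiperimeter s = (198.7 + 112.4 + 177.3)/2 = 244.2.
Heron's formula: area = √(244.2·45.5·131.8·66.9) ≈ 9898.

9898.04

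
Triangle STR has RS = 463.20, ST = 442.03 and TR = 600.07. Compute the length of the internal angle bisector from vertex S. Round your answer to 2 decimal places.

By the law of cosines, cos S = (RS² + ST² − TR²) / (2·RS·ST) ≈ 0.12176, so ∠S ≈ 83.01°.
The bisector from S has length 2·RS·ST·cos(∠S/2)/(RS+ST) ≈ 338.79.

338.79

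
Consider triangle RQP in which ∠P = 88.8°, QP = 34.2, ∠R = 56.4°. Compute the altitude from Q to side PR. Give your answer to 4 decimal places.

h_Q ≈ 34.1925

The third angle is ∠Q = 180° − ∠P − ∠R = 34.80°.
Law of sines: PR = QP·sin Q/sin R ≈ 23.434.
Law of sines: RQ = QP·sin P/sin R ≈ 41.051.
Area = ½·QP·PR·sin P ≈ 400.63.
The altitude from Q has length 2·area/PR ≈ 34.192.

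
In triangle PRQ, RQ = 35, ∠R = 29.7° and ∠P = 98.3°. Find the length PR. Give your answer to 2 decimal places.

27.87

The third angle is ∠Q = 180° − ∠P − ∠R = 52.00°.
Law of sines: PR = RQ·sin Q/sin P ≈ 27.872.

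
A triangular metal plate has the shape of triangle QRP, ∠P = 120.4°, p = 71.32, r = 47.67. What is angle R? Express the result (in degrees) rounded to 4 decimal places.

35.2048

Law of sines: sin R = r·sin P/p ≈ 0.57650.
Since p ≥ r, only the acute value applies: ∠R ≈ 35.20°.
Then ∠Q = 180° − ∠P − ∠R ≈ 24.40°.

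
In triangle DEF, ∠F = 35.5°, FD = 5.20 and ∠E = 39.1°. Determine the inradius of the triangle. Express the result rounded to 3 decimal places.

The third angle is ∠D = 180° − ∠E − ∠F = 105.40°.
Law of sines: EF = FD·sin D/sin E ≈ 7.9491.
Law of sines: DE = FD·sin F/sin E ≈ 4.788.
Area = ½·FD·EF·sin F ≈ 12.002.
Semiperimeter s = (7.9491+5.2+4.788)/2 = 8.9685.
Inradius = area/s = 12.002/8.9685 ≈ 1.3382.

r ≈ 1.338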